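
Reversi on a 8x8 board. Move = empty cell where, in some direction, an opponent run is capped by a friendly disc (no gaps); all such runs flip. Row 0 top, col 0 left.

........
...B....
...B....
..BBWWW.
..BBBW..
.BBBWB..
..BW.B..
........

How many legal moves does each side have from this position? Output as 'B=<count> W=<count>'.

-- B to move --
(2,4): flips 1 -> legal
(2,5): flips 3 -> legal
(2,6): flips 1 -> legal
(2,7): no bracket -> illegal
(3,7): flips 3 -> legal
(4,6): flips 1 -> legal
(4,7): no bracket -> illegal
(5,6): flips 2 -> legal
(6,4): flips 2 -> legal
(7,2): no bracket -> illegal
(7,3): flips 1 -> legal
(7,4): flips 1 -> legal
B mobility = 9
-- W to move --
(0,2): no bracket -> illegal
(0,3): flips 5 -> legal
(0,4): no bracket -> illegal
(1,2): flips 1 -> legal
(1,4): no bracket -> illegal
(2,1): flips 2 -> legal
(2,2): no bracket -> illegal
(2,4): no bracket -> illegal
(3,1): flips 2 -> legal
(4,0): no bracket -> illegal
(4,1): flips 4 -> legal
(4,6): no bracket -> illegal
(5,0): flips 3 -> legal
(5,6): flips 1 -> legal
(6,0): no bracket -> illegal
(6,1): flips 3 -> legal
(6,4): no bracket -> illegal
(6,6): no bracket -> illegal
(7,1): flips 3 -> legal
(7,2): no bracket -> illegal
(7,3): no bracket -> illegal
(7,4): no bracket -> illegal
(7,5): flips 2 -> legal
(7,6): flips 1 -> legal
W mobility = 11

Answer: B=9 W=11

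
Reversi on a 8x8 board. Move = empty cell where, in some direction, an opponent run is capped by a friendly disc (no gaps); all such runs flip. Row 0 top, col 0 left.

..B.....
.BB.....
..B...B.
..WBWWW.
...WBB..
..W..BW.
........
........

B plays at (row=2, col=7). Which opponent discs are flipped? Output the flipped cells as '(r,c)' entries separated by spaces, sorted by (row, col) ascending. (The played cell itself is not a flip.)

Dir NW: first cell '.' (not opp) -> no flip
Dir N: first cell '.' (not opp) -> no flip
Dir NE: edge -> no flip
Dir W: first cell 'B' (not opp) -> no flip
Dir E: edge -> no flip
Dir SW: opp run (3,6) capped by B -> flip
Dir S: first cell '.' (not opp) -> no flip
Dir SE: edge -> no flip

Answer: (3,6)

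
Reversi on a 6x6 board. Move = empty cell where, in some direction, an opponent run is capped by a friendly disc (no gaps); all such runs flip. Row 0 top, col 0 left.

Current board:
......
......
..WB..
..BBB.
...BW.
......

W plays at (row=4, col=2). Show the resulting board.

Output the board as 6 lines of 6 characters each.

Place W at (4,2); scan 8 dirs for brackets.
Dir NW: first cell '.' (not opp) -> no flip
Dir N: opp run (3,2) capped by W -> flip
Dir NE: opp run (3,3), next='.' -> no flip
Dir W: first cell '.' (not opp) -> no flip
Dir E: opp run (4,3) capped by W -> flip
Dir SW: first cell '.' (not opp) -> no flip
Dir S: first cell '.' (not opp) -> no flip
Dir SE: first cell '.' (not opp) -> no flip
All flips: (3,2) (4,3)

Answer: ......
......
..WB..
..WBB.
..WWW.
......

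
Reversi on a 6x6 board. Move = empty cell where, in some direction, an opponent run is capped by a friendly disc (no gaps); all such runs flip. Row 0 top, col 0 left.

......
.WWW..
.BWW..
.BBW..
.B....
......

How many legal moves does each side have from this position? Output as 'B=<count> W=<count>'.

Answer: B=7 W=6

Derivation:
-- B to move --
(0,0): no bracket -> illegal
(0,1): flips 1 -> legal
(0,2): flips 2 -> legal
(0,3): flips 1 -> legal
(0,4): flips 2 -> legal
(1,0): no bracket -> illegal
(1,4): flips 1 -> legal
(2,0): no bracket -> illegal
(2,4): flips 2 -> legal
(3,4): flips 1 -> legal
(4,2): no bracket -> illegal
(4,3): no bracket -> illegal
(4,4): no bracket -> illegal
B mobility = 7
-- W to move --
(1,0): no bracket -> illegal
(2,0): flips 1 -> legal
(3,0): flips 3 -> legal
(4,0): flips 1 -> legal
(4,2): flips 1 -> legal
(4,3): no bracket -> illegal
(5,0): flips 2 -> legal
(5,1): flips 3 -> legal
(5,2): no bracket -> illegal
W mobility = 6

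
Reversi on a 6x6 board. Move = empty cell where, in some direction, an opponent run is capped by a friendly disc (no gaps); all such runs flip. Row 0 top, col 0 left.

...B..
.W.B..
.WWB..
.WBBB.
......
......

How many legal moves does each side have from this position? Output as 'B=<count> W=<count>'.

-- B to move --
(0,0): flips 2 -> legal
(0,1): no bracket -> illegal
(0,2): no bracket -> illegal
(1,0): flips 1 -> legal
(1,2): flips 1 -> legal
(2,0): flips 2 -> legal
(3,0): flips 1 -> legal
(4,0): flips 2 -> legal
(4,1): no bracket -> illegal
(4,2): no bracket -> illegal
B mobility = 6
-- W to move --
(0,2): no bracket -> illegal
(0,4): flips 1 -> legal
(1,2): no bracket -> illegal
(1,4): no bracket -> illegal
(2,4): flips 1 -> legal
(2,5): no bracket -> illegal
(3,5): flips 3 -> legal
(4,1): no bracket -> illegal
(4,2): flips 1 -> legal
(4,3): flips 1 -> legal
(4,4): flips 1 -> legal
(4,5): no bracket -> illegal
W mobility = 6

Answer: B=6 W=6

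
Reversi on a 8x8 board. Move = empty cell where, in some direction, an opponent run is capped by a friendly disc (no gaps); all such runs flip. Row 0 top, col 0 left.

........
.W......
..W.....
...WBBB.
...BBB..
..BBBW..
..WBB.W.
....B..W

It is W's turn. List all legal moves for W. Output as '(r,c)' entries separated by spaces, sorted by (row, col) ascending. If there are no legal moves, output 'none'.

Answer: (2,5) (2,6) (3,7) (4,2) (5,1) (6,5) (7,3)

Derivation:
(2,3): no bracket -> illegal
(2,4): no bracket -> illegal
(2,5): flips 2 -> legal
(2,6): flips 3 -> legal
(2,7): no bracket -> illegal
(3,2): no bracket -> illegal
(3,7): flips 3 -> legal
(4,1): no bracket -> illegal
(4,2): flips 1 -> legal
(4,6): no bracket -> illegal
(4,7): no bracket -> illegal
(5,1): flips 3 -> legal
(5,6): no bracket -> illegal
(6,1): no bracket -> illegal
(6,5): flips 2 -> legal
(7,2): no bracket -> illegal
(7,3): flips 4 -> legal
(7,5): no bracket -> illegal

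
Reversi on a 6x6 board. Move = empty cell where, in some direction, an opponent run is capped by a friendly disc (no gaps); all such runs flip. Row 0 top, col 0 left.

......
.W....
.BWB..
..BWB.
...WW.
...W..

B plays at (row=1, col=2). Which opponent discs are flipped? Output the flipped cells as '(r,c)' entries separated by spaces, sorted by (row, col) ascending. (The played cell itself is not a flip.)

Answer: (2,2)

Derivation:
Dir NW: first cell '.' (not opp) -> no flip
Dir N: first cell '.' (not opp) -> no flip
Dir NE: first cell '.' (not opp) -> no flip
Dir W: opp run (1,1), next='.' -> no flip
Dir E: first cell '.' (not opp) -> no flip
Dir SW: first cell 'B' (not opp) -> no flip
Dir S: opp run (2,2) capped by B -> flip
Dir SE: first cell 'B' (not opp) -> no flip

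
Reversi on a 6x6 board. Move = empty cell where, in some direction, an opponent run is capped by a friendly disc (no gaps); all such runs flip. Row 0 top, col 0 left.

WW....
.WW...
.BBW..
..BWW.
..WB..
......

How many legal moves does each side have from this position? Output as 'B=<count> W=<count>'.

Answer: B=10 W=7

Derivation:
-- B to move --
(0,2): flips 1 -> legal
(0,3): flips 1 -> legal
(1,0): no bracket -> illegal
(1,3): flips 2 -> legal
(1,4): flips 1 -> legal
(2,0): no bracket -> illegal
(2,4): flips 1 -> legal
(2,5): flips 1 -> legal
(3,1): no bracket -> illegal
(3,5): flips 2 -> legal
(4,1): flips 1 -> legal
(4,4): flips 1 -> legal
(4,5): no bracket -> illegal
(5,1): no bracket -> illegal
(5,2): flips 1 -> legal
(5,3): no bracket -> illegal
B mobility = 10
-- W to move --
(1,0): no bracket -> illegal
(1,3): no bracket -> illegal
(2,0): flips 2 -> legal
(3,0): flips 1 -> legal
(3,1): flips 2 -> legal
(4,1): flips 1 -> legal
(4,4): flips 1 -> legal
(5,2): flips 1 -> legal
(5,3): flips 1 -> legal
(5,4): no bracket -> illegal
W mobility = 7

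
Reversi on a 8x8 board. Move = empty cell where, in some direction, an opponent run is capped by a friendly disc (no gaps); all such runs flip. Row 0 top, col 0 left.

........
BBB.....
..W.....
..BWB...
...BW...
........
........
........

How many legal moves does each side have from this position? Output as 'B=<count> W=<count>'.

-- B to move --
(1,3): no bracket -> illegal
(2,1): no bracket -> illegal
(2,3): flips 1 -> legal
(2,4): no bracket -> illegal
(3,1): no bracket -> illegal
(3,5): no bracket -> illegal
(4,2): no bracket -> illegal
(4,5): flips 1 -> legal
(5,3): no bracket -> illegal
(5,4): flips 1 -> legal
(5,5): flips 3 -> legal
B mobility = 4
-- W to move --
(0,0): flips 1 -> legal
(0,1): no bracket -> illegal
(0,2): flips 1 -> legal
(0,3): no bracket -> illegal
(1,3): no bracket -> illegal
(2,0): no bracket -> illegal
(2,1): no bracket -> illegal
(2,3): no bracket -> illegal
(2,4): flips 1 -> legal
(2,5): no bracket -> illegal
(3,1): flips 1 -> legal
(3,5): flips 1 -> legal
(4,1): no bracket -> illegal
(4,2): flips 2 -> legal
(4,5): no bracket -> illegal
(5,2): no bracket -> illegal
(5,3): flips 1 -> legal
(5,4): no bracket -> illegal
W mobility = 7

Answer: B=4 W=7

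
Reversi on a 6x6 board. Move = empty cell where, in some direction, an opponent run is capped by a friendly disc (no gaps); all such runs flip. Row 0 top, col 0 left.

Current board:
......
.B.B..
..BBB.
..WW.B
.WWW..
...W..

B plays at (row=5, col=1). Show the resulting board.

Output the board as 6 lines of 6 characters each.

Place B at (5,1); scan 8 dirs for brackets.
Dir NW: first cell '.' (not opp) -> no flip
Dir N: opp run (4,1), next='.' -> no flip
Dir NE: opp run (4,2) (3,3) capped by B -> flip
Dir W: first cell '.' (not opp) -> no flip
Dir E: first cell '.' (not opp) -> no flip
Dir SW: edge -> no flip
Dir S: edge -> no flip
Dir SE: edge -> no flip
All flips: (3,3) (4,2)

Answer: ......
.B.B..
..BBB.
..WB.B
.WBW..
.B.W..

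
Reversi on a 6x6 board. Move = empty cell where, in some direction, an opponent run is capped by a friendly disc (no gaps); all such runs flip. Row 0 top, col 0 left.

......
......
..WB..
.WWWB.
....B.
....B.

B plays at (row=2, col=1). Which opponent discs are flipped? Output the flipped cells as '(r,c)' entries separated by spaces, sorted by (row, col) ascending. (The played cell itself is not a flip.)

Answer: (2,2)

Derivation:
Dir NW: first cell '.' (not opp) -> no flip
Dir N: first cell '.' (not opp) -> no flip
Dir NE: first cell '.' (not opp) -> no flip
Dir W: first cell '.' (not opp) -> no flip
Dir E: opp run (2,2) capped by B -> flip
Dir SW: first cell '.' (not opp) -> no flip
Dir S: opp run (3,1), next='.' -> no flip
Dir SE: opp run (3,2), next='.' -> no flip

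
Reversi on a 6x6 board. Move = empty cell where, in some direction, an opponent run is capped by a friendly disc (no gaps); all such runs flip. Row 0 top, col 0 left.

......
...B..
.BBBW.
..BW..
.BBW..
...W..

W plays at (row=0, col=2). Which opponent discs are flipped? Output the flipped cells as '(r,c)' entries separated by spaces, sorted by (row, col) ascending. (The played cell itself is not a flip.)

Answer: (1,3)

Derivation:
Dir NW: edge -> no flip
Dir N: edge -> no flip
Dir NE: edge -> no flip
Dir W: first cell '.' (not opp) -> no flip
Dir E: first cell '.' (not opp) -> no flip
Dir SW: first cell '.' (not opp) -> no flip
Dir S: first cell '.' (not opp) -> no flip
Dir SE: opp run (1,3) capped by W -> flip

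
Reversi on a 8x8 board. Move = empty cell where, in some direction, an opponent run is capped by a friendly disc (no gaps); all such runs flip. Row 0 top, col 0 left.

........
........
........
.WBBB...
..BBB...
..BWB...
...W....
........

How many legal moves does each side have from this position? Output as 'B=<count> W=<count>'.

Answer: B=7 W=6

Derivation:
-- B to move --
(2,0): flips 1 -> legal
(2,1): no bracket -> illegal
(2,2): no bracket -> illegal
(3,0): flips 1 -> legal
(4,0): no bracket -> illegal
(4,1): no bracket -> illegal
(6,2): flips 1 -> legal
(6,4): flips 1 -> legal
(7,2): flips 1 -> legal
(7,3): flips 2 -> legal
(7,4): flips 1 -> legal
B mobility = 7
-- W to move --
(2,1): no bracket -> illegal
(2,2): no bracket -> illegal
(2,3): flips 2 -> legal
(2,4): no bracket -> illegal
(2,5): no bracket -> illegal
(3,5): flips 4 -> legal
(4,1): flips 1 -> legal
(4,5): flips 1 -> legal
(5,1): flips 1 -> legal
(5,5): flips 1 -> legal
(6,1): no bracket -> illegal
(6,2): no bracket -> illegal
(6,4): no bracket -> illegal
(6,5): no bracket -> illegal
W mobility = 6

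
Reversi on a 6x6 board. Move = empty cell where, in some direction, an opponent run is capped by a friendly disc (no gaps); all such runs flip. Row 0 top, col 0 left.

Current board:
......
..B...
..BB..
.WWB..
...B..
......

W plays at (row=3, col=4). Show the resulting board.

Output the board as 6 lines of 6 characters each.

Answer: ......
..B...
..BB..
.WWWW.
...B..
......

Derivation:
Place W at (3,4); scan 8 dirs for brackets.
Dir NW: opp run (2,3) (1,2), next='.' -> no flip
Dir N: first cell '.' (not opp) -> no flip
Dir NE: first cell '.' (not opp) -> no flip
Dir W: opp run (3,3) capped by W -> flip
Dir E: first cell '.' (not opp) -> no flip
Dir SW: opp run (4,3), next='.' -> no flip
Dir S: first cell '.' (not opp) -> no flip
Dir SE: first cell '.' (not opp) -> no flip
All flips: (3,3)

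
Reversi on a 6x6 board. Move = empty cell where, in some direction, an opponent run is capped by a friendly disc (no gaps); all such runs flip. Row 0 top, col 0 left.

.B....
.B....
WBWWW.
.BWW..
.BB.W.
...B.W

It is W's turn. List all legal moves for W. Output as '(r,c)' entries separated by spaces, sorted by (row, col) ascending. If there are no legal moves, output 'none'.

(0,0): flips 1 -> legal
(0,2): flips 1 -> legal
(1,0): flips 1 -> legal
(1,2): no bracket -> illegal
(3,0): flips 1 -> legal
(4,0): flips 1 -> legal
(4,3): no bracket -> illegal
(5,0): flips 1 -> legal
(5,1): flips 1 -> legal
(5,2): flips 1 -> legal
(5,4): no bracket -> illegal

Answer: (0,0) (0,2) (1,0) (3,0) (4,0) (5,0) (5,1) (5,2)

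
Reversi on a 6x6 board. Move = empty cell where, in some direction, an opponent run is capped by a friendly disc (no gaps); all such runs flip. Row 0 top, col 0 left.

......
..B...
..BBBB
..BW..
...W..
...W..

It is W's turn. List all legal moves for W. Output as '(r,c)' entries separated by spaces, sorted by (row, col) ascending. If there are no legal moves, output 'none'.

Answer: (1,1) (1,3) (1,5) (2,1) (3,1)

Derivation:
(0,1): no bracket -> illegal
(0,2): no bracket -> illegal
(0,3): no bracket -> illegal
(1,1): flips 1 -> legal
(1,3): flips 1 -> legal
(1,4): no bracket -> illegal
(1,5): flips 1 -> legal
(2,1): flips 1 -> legal
(3,1): flips 1 -> legal
(3,4): no bracket -> illegal
(3,5): no bracket -> illegal
(4,1): no bracket -> illegal
(4,2): no bracket -> illegal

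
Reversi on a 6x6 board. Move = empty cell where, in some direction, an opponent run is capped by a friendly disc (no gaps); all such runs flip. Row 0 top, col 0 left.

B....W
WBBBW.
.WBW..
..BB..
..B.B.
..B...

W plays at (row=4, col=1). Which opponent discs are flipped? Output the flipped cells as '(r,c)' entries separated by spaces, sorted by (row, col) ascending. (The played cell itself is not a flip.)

Answer: (3,2)

Derivation:
Dir NW: first cell '.' (not opp) -> no flip
Dir N: first cell '.' (not opp) -> no flip
Dir NE: opp run (3,2) capped by W -> flip
Dir W: first cell '.' (not opp) -> no flip
Dir E: opp run (4,2), next='.' -> no flip
Dir SW: first cell '.' (not opp) -> no flip
Dir S: first cell '.' (not opp) -> no flip
Dir SE: opp run (5,2), next=edge -> no flip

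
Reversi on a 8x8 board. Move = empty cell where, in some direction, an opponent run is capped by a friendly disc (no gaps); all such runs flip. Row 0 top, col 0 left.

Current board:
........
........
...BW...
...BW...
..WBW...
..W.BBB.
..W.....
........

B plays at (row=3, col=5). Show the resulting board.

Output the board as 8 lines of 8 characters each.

Place B at (3,5); scan 8 dirs for brackets.
Dir NW: opp run (2,4), next='.' -> no flip
Dir N: first cell '.' (not opp) -> no flip
Dir NE: first cell '.' (not opp) -> no flip
Dir W: opp run (3,4) capped by B -> flip
Dir E: first cell '.' (not opp) -> no flip
Dir SW: opp run (4,4), next='.' -> no flip
Dir S: first cell '.' (not opp) -> no flip
Dir SE: first cell '.' (not opp) -> no flip
All flips: (3,4)

Answer: ........
........
...BW...
...BBB..
..WBW...
..W.BBB.
..W.....
........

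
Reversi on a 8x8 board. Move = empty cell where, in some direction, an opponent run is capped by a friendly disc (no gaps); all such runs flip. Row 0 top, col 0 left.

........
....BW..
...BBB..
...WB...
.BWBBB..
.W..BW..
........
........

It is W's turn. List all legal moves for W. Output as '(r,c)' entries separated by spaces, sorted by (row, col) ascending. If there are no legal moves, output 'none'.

(0,3): no bracket -> illegal
(0,4): no bracket -> illegal
(0,5): no bracket -> illegal
(1,2): no bracket -> illegal
(1,3): flips 2 -> legal
(1,6): no bracket -> illegal
(2,2): no bracket -> illegal
(2,6): no bracket -> illegal
(3,0): no bracket -> illegal
(3,1): flips 1 -> legal
(3,2): no bracket -> illegal
(3,5): flips 3 -> legal
(3,6): no bracket -> illegal
(4,0): flips 1 -> legal
(4,6): flips 3 -> legal
(5,0): no bracket -> illegal
(5,2): no bracket -> illegal
(5,3): flips 2 -> legal
(5,6): no bracket -> illegal
(6,3): no bracket -> illegal
(6,4): no bracket -> illegal
(6,5): no bracket -> illegal

Answer: (1,3) (3,1) (3,5) (4,0) (4,6) (5,3)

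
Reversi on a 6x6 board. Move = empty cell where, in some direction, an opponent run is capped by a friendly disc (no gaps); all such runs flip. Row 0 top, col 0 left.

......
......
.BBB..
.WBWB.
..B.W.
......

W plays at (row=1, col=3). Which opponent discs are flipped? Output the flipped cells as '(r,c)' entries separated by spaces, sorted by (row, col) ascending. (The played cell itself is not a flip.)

Dir NW: first cell '.' (not opp) -> no flip
Dir N: first cell '.' (not opp) -> no flip
Dir NE: first cell '.' (not opp) -> no flip
Dir W: first cell '.' (not opp) -> no flip
Dir E: first cell '.' (not opp) -> no flip
Dir SW: opp run (2,2) capped by W -> flip
Dir S: opp run (2,3) capped by W -> flip
Dir SE: first cell '.' (not opp) -> no flip

Answer: (2,2) (2,3)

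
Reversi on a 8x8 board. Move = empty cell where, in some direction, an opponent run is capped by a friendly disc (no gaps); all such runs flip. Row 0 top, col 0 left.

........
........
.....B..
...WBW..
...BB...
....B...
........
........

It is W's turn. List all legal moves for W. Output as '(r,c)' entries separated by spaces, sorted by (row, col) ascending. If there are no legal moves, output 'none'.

(1,4): no bracket -> illegal
(1,5): flips 1 -> legal
(1,6): no bracket -> illegal
(2,3): no bracket -> illegal
(2,4): no bracket -> illegal
(2,6): no bracket -> illegal
(3,2): no bracket -> illegal
(3,6): no bracket -> illegal
(4,2): no bracket -> illegal
(4,5): no bracket -> illegal
(5,2): no bracket -> illegal
(5,3): flips 2 -> legal
(5,5): flips 1 -> legal
(6,3): no bracket -> illegal
(6,4): no bracket -> illegal
(6,5): no bracket -> illegal

Answer: (1,5) (5,3) (5,5)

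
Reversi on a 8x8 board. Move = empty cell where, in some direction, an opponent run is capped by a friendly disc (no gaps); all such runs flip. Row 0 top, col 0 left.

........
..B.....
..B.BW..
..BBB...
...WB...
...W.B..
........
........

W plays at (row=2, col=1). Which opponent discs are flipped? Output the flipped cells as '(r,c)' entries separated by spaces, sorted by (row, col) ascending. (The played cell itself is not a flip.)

Dir NW: first cell '.' (not opp) -> no flip
Dir N: first cell '.' (not opp) -> no flip
Dir NE: opp run (1,2), next='.' -> no flip
Dir W: first cell '.' (not opp) -> no flip
Dir E: opp run (2,2), next='.' -> no flip
Dir SW: first cell '.' (not opp) -> no flip
Dir S: first cell '.' (not opp) -> no flip
Dir SE: opp run (3,2) capped by W -> flip

Answer: (3,2)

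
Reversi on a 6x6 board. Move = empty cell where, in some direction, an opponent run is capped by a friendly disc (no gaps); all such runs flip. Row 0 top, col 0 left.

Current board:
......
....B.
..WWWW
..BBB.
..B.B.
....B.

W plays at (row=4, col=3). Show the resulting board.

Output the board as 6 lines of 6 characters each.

Place W at (4,3); scan 8 dirs for brackets.
Dir NW: opp run (3,2), next='.' -> no flip
Dir N: opp run (3,3) capped by W -> flip
Dir NE: opp run (3,4) capped by W -> flip
Dir W: opp run (4,2), next='.' -> no flip
Dir E: opp run (4,4), next='.' -> no flip
Dir SW: first cell '.' (not opp) -> no flip
Dir S: first cell '.' (not opp) -> no flip
Dir SE: opp run (5,4), next=edge -> no flip
All flips: (3,3) (3,4)

Answer: ......
....B.
..WWWW
..BWW.
..BWB.
....B.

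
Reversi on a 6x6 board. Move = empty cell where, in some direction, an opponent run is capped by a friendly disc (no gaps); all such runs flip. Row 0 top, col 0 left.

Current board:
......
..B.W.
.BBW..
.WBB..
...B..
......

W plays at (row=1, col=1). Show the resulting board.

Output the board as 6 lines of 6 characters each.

Answer: ......
.WB.W.
.WBW..
.WBB..
...B..
......

Derivation:
Place W at (1,1); scan 8 dirs for brackets.
Dir NW: first cell '.' (not opp) -> no flip
Dir N: first cell '.' (not opp) -> no flip
Dir NE: first cell '.' (not opp) -> no flip
Dir W: first cell '.' (not opp) -> no flip
Dir E: opp run (1,2), next='.' -> no flip
Dir SW: first cell '.' (not opp) -> no flip
Dir S: opp run (2,1) capped by W -> flip
Dir SE: opp run (2,2) (3,3), next='.' -> no flip
All flips: (2,1)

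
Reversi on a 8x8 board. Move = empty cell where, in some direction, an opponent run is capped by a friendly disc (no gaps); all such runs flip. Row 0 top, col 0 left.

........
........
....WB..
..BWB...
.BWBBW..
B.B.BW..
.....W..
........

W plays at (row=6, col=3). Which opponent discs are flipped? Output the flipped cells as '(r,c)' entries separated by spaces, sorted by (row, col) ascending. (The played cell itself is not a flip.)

Dir NW: opp run (5,2) (4,1), next='.' -> no flip
Dir N: first cell '.' (not opp) -> no flip
Dir NE: opp run (5,4) capped by W -> flip
Dir W: first cell '.' (not opp) -> no flip
Dir E: first cell '.' (not opp) -> no flip
Dir SW: first cell '.' (not opp) -> no flip
Dir S: first cell '.' (not opp) -> no flip
Dir SE: first cell '.' (not opp) -> no flip

Answer: (5,4)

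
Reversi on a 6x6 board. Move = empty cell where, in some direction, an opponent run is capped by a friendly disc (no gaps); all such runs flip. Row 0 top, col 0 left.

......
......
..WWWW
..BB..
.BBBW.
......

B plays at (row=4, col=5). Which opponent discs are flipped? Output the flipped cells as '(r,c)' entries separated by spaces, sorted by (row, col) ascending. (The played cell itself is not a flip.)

Answer: (4,4)

Derivation:
Dir NW: first cell '.' (not opp) -> no flip
Dir N: first cell '.' (not opp) -> no flip
Dir NE: edge -> no flip
Dir W: opp run (4,4) capped by B -> flip
Dir E: edge -> no flip
Dir SW: first cell '.' (not opp) -> no flip
Dir S: first cell '.' (not opp) -> no flip
Dir SE: edge -> no flip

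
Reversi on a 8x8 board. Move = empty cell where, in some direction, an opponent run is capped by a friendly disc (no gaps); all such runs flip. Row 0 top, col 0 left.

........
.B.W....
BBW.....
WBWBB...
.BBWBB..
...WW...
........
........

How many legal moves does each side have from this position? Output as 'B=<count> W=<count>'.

-- B to move --
(0,2): no bracket -> illegal
(0,3): no bracket -> illegal
(0,4): flips 2 -> legal
(1,2): flips 2 -> legal
(1,4): no bracket -> illegal
(2,3): flips 2 -> legal
(2,4): no bracket -> illegal
(4,0): flips 1 -> legal
(5,2): flips 1 -> legal
(5,5): no bracket -> illegal
(6,2): flips 1 -> legal
(6,3): flips 3 -> legal
(6,4): flips 2 -> legal
(6,5): flips 3 -> legal
B mobility = 9
-- W to move --
(0,0): flips 1 -> legal
(0,1): no bracket -> illegal
(0,2): no bracket -> illegal
(1,0): flips 2 -> legal
(1,2): flips 1 -> legal
(2,3): flips 1 -> legal
(2,4): flips 2 -> legal
(2,5): flips 1 -> legal
(3,5): flips 3 -> legal
(3,6): flips 1 -> legal
(4,0): flips 3 -> legal
(4,6): flips 2 -> legal
(5,0): flips 1 -> legal
(5,1): no bracket -> illegal
(5,2): flips 2 -> legal
(5,5): flips 2 -> legal
(5,6): no bracket -> illegal
W mobility = 13

Answer: B=9 W=13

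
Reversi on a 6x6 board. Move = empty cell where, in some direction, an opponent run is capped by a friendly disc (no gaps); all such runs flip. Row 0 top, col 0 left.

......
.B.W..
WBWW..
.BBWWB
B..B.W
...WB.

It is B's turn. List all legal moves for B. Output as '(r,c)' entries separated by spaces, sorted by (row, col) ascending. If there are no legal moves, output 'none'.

(0,2): no bracket -> illegal
(0,3): flips 3 -> legal
(0,4): flips 2 -> legal
(1,0): no bracket -> illegal
(1,2): flips 1 -> legal
(1,4): flips 1 -> legal
(2,4): flips 2 -> legal
(2,5): flips 1 -> legal
(3,0): no bracket -> illegal
(4,2): no bracket -> illegal
(4,4): flips 2 -> legal
(5,2): flips 1 -> legal
(5,5): flips 1 -> legal

Answer: (0,3) (0,4) (1,2) (1,4) (2,4) (2,5) (4,4) (5,2) (5,5)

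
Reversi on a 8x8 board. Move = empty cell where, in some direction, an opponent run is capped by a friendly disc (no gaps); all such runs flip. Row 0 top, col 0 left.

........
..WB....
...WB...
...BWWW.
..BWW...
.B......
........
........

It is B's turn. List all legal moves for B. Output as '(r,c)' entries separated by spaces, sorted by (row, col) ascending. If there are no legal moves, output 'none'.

(0,1): no bracket -> illegal
(0,2): no bracket -> illegal
(0,3): no bracket -> illegal
(1,1): flips 1 -> legal
(1,4): no bracket -> illegal
(2,1): no bracket -> illegal
(2,2): flips 1 -> legal
(2,5): no bracket -> illegal
(2,6): no bracket -> illegal
(2,7): no bracket -> illegal
(3,2): no bracket -> illegal
(3,7): flips 3 -> legal
(4,5): flips 2 -> legal
(4,6): flips 1 -> legal
(4,7): no bracket -> illegal
(5,2): no bracket -> illegal
(5,3): flips 1 -> legal
(5,4): flips 2 -> legal
(5,5): flips 1 -> legal

Answer: (1,1) (2,2) (3,7) (4,5) (4,6) (5,3) (5,4) (5,5)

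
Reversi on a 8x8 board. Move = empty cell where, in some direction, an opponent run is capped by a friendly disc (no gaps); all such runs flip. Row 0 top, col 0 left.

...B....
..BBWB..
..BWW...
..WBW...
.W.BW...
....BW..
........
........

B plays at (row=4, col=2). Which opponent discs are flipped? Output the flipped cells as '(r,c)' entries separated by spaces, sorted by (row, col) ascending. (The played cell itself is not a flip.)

Answer: (3,2)

Derivation:
Dir NW: first cell '.' (not opp) -> no flip
Dir N: opp run (3,2) capped by B -> flip
Dir NE: first cell 'B' (not opp) -> no flip
Dir W: opp run (4,1), next='.' -> no flip
Dir E: first cell 'B' (not opp) -> no flip
Dir SW: first cell '.' (not opp) -> no flip
Dir S: first cell '.' (not opp) -> no flip
Dir SE: first cell '.' (not opp) -> no flip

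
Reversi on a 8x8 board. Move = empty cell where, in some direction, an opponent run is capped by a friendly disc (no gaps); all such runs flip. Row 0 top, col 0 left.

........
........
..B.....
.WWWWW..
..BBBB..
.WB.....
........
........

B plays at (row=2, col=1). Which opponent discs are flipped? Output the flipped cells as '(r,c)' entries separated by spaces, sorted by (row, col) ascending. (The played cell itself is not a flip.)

Dir NW: first cell '.' (not opp) -> no flip
Dir N: first cell '.' (not opp) -> no flip
Dir NE: first cell '.' (not opp) -> no flip
Dir W: first cell '.' (not opp) -> no flip
Dir E: first cell 'B' (not opp) -> no flip
Dir SW: first cell '.' (not opp) -> no flip
Dir S: opp run (3,1), next='.' -> no flip
Dir SE: opp run (3,2) capped by B -> flip

Answer: (3,2)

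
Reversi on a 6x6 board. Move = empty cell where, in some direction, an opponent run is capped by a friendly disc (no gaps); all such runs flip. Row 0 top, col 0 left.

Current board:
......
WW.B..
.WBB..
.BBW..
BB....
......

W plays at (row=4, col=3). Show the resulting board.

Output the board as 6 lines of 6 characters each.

Answer: ......
WW.B..
.WBB..
.BWW..
BB.W..
......

Derivation:
Place W at (4,3); scan 8 dirs for brackets.
Dir NW: opp run (3,2) capped by W -> flip
Dir N: first cell 'W' (not opp) -> no flip
Dir NE: first cell '.' (not opp) -> no flip
Dir W: first cell '.' (not opp) -> no flip
Dir E: first cell '.' (not opp) -> no flip
Dir SW: first cell '.' (not opp) -> no flip
Dir S: first cell '.' (not opp) -> no flip
Dir SE: first cell '.' (not opp) -> no flip
All flips: (3,2)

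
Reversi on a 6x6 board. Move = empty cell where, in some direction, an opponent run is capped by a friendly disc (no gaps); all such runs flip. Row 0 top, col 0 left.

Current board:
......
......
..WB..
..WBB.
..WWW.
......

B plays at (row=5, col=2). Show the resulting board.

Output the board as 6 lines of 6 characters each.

Place B at (5,2); scan 8 dirs for brackets.
Dir NW: first cell '.' (not opp) -> no flip
Dir N: opp run (4,2) (3,2) (2,2), next='.' -> no flip
Dir NE: opp run (4,3) capped by B -> flip
Dir W: first cell '.' (not opp) -> no flip
Dir E: first cell '.' (not opp) -> no flip
Dir SW: edge -> no flip
Dir S: edge -> no flip
Dir SE: edge -> no flip
All flips: (4,3)

Answer: ......
......
..WB..
..WBB.
..WBW.
..B...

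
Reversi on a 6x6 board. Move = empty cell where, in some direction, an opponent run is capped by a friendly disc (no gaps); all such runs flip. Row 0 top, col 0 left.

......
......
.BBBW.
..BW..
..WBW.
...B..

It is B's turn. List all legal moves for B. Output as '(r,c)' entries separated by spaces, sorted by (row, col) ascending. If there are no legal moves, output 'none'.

Answer: (2,5) (3,1) (3,4) (3,5) (4,1) (4,5) (5,2) (5,5)

Derivation:
(1,3): no bracket -> illegal
(1,4): no bracket -> illegal
(1,5): no bracket -> illegal
(2,5): flips 1 -> legal
(3,1): flips 1 -> legal
(3,4): flips 1 -> legal
(3,5): flips 1 -> legal
(4,1): flips 1 -> legal
(4,5): flips 1 -> legal
(5,1): no bracket -> illegal
(5,2): flips 1 -> legal
(5,4): no bracket -> illegal
(5,5): flips 2 -> legal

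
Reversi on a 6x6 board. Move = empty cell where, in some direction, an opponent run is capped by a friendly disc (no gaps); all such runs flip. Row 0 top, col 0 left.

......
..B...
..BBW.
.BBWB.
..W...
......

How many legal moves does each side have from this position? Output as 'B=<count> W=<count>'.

Answer: B=6 W=8

Derivation:
-- B to move --
(1,3): no bracket -> illegal
(1,4): flips 1 -> legal
(1,5): no bracket -> illegal
(2,5): flips 1 -> legal
(3,5): no bracket -> illegal
(4,1): no bracket -> illegal
(4,3): flips 1 -> legal
(4,4): flips 1 -> legal
(5,1): no bracket -> illegal
(5,2): flips 1 -> legal
(5,3): flips 1 -> legal
B mobility = 6
-- W to move --
(0,1): no bracket -> illegal
(0,2): flips 3 -> legal
(0,3): no bracket -> illegal
(1,1): flips 1 -> legal
(1,3): flips 1 -> legal
(1,4): no bracket -> illegal
(2,0): flips 1 -> legal
(2,1): flips 2 -> legal
(2,5): no bracket -> illegal
(3,0): flips 2 -> legal
(3,5): flips 1 -> legal
(4,0): no bracket -> illegal
(4,1): no bracket -> illegal
(4,3): no bracket -> illegal
(4,4): flips 1 -> legal
(4,5): no bracket -> illegal
W mobility = 8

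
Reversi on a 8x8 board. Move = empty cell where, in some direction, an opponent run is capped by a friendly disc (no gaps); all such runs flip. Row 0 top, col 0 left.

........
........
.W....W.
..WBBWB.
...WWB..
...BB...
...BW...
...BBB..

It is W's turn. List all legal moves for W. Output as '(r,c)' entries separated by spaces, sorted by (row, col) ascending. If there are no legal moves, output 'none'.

Answer: (2,2) (2,3) (2,4) (2,5) (3,7) (4,2) (4,6) (5,5) (6,2) (6,5)

Derivation:
(2,2): flips 1 -> legal
(2,3): flips 1 -> legal
(2,4): flips 1 -> legal
(2,5): flips 1 -> legal
(2,7): no bracket -> illegal
(3,7): flips 1 -> legal
(4,2): flips 1 -> legal
(4,6): flips 2 -> legal
(4,7): no bracket -> illegal
(5,2): no bracket -> illegal
(5,5): flips 1 -> legal
(5,6): no bracket -> illegal
(6,2): flips 2 -> legal
(6,5): flips 1 -> legal
(6,6): no bracket -> illegal
(7,2): no bracket -> illegal
(7,6): no bracket -> illegal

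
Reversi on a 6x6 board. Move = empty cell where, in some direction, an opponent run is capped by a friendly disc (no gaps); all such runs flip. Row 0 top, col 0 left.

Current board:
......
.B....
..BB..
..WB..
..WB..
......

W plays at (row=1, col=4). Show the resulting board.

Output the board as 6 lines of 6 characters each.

Answer: ......
.B..W.
..BW..
..WB..
..WB..
......

Derivation:
Place W at (1,4); scan 8 dirs for brackets.
Dir NW: first cell '.' (not opp) -> no flip
Dir N: first cell '.' (not opp) -> no flip
Dir NE: first cell '.' (not opp) -> no flip
Dir W: first cell '.' (not opp) -> no flip
Dir E: first cell '.' (not opp) -> no flip
Dir SW: opp run (2,3) capped by W -> flip
Dir S: first cell '.' (not opp) -> no flip
Dir SE: first cell '.' (not opp) -> no flip
All flips: (2,3)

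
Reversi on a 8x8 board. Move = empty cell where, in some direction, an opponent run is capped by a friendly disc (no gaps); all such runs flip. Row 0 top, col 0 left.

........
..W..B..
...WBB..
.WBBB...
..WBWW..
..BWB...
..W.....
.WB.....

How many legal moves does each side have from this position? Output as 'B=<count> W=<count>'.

Answer: B=13 W=11

Derivation:
-- B to move --
(0,1): flips 2 -> legal
(0,2): no bracket -> illegal
(0,3): no bracket -> illegal
(1,1): no bracket -> illegal
(1,3): flips 1 -> legal
(1,4): flips 1 -> legal
(2,0): no bracket -> illegal
(2,1): no bracket -> illegal
(2,2): flips 1 -> legal
(3,0): flips 1 -> legal
(3,5): no bracket -> illegal
(3,6): flips 1 -> legal
(4,0): no bracket -> illegal
(4,1): flips 1 -> legal
(4,6): flips 2 -> legal
(5,1): flips 1 -> legal
(5,5): flips 1 -> legal
(5,6): flips 1 -> legal
(6,0): no bracket -> illegal
(6,1): no bracket -> illegal
(6,3): flips 1 -> legal
(6,4): no bracket -> illegal
(7,0): flips 1 -> legal
(7,3): no bracket -> illegal
B mobility = 13
-- W to move --
(0,4): no bracket -> illegal
(0,5): no bracket -> illegal
(0,6): flips 3 -> legal
(1,3): no bracket -> illegal
(1,4): flips 2 -> legal
(1,6): no bracket -> illegal
(2,1): no bracket -> illegal
(2,2): flips 2 -> legal
(2,6): flips 2 -> legal
(3,5): flips 3 -> legal
(3,6): no bracket -> illegal
(4,1): flips 1 -> legal
(5,1): flips 1 -> legal
(5,5): flips 1 -> legal
(6,1): no bracket -> illegal
(6,3): flips 1 -> legal
(6,4): flips 1 -> legal
(6,5): no bracket -> illegal
(7,3): flips 1 -> legal
W mobility = 11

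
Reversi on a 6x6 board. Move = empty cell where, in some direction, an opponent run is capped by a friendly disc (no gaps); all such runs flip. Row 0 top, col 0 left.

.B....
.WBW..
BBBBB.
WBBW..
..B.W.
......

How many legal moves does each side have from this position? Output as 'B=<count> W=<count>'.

Answer: B=10 W=7

Derivation:
-- B to move --
(0,0): flips 1 -> legal
(0,2): flips 2 -> legal
(0,3): flips 1 -> legal
(0,4): flips 1 -> legal
(1,0): flips 1 -> legal
(1,4): flips 1 -> legal
(3,4): flips 1 -> legal
(3,5): no bracket -> illegal
(4,0): flips 1 -> legal
(4,1): no bracket -> illegal
(4,3): flips 1 -> legal
(4,5): no bracket -> illegal
(5,3): no bracket -> illegal
(5,4): no bracket -> illegal
(5,5): flips 2 -> legal
B mobility = 10
-- W to move --
(0,0): no bracket -> illegal
(0,2): no bracket -> illegal
(0,3): flips 2 -> legal
(1,0): flips 1 -> legal
(1,4): no bracket -> illegal
(1,5): flips 1 -> legal
(2,5): no bracket -> illegal
(3,4): no bracket -> illegal
(3,5): flips 1 -> legal
(4,0): flips 2 -> legal
(4,1): flips 2 -> legal
(4,3): no bracket -> illegal
(5,1): flips 1 -> legal
(5,2): no bracket -> illegal
(5,3): no bracket -> illegal
W mobility = 7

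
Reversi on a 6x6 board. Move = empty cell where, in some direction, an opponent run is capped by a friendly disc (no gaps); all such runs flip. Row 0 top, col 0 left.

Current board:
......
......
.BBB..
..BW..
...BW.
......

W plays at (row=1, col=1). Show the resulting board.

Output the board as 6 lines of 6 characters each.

Answer: ......
.W....
.BWB..
..BW..
...BW.
......

Derivation:
Place W at (1,1); scan 8 dirs for brackets.
Dir NW: first cell '.' (not opp) -> no flip
Dir N: first cell '.' (not opp) -> no flip
Dir NE: first cell '.' (not opp) -> no flip
Dir W: first cell '.' (not opp) -> no flip
Dir E: first cell '.' (not opp) -> no flip
Dir SW: first cell '.' (not opp) -> no flip
Dir S: opp run (2,1), next='.' -> no flip
Dir SE: opp run (2,2) capped by W -> flip
All flips: (2,2)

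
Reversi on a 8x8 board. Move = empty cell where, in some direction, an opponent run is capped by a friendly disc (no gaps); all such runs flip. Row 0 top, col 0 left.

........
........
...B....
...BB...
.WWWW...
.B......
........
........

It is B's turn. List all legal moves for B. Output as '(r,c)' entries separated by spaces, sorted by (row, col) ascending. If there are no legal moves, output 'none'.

Answer: (3,1) (5,2) (5,3) (5,4) (5,5)

Derivation:
(3,0): no bracket -> illegal
(3,1): flips 1 -> legal
(3,2): no bracket -> illegal
(3,5): no bracket -> illegal
(4,0): no bracket -> illegal
(4,5): no bracket -> illegal
(5,0): no bracket -> illegal
(5,2): flips 1 -> legal
(5,3): flips 1 -> legal
(5,4): flips 1 -> legal
(5,5): flips 1 -> legal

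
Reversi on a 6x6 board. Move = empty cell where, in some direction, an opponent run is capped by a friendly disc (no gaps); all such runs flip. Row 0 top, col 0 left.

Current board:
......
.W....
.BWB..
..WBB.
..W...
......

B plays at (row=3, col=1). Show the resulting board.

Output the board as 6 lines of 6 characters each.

Place B at (3,1); scan 8 dirs for brackets.
Dir NW: first cell '.' (not opp) -> no flip
Dir N: first cell 'B' (not opp) -> no flip
Dir NE: opp run (2,2), next='.' -> no flip
Dir W: first cell '.' (not opp) -> no flip
Dir E: opp run (3,2) capped by B -> flip
Dir SW: first cell '.' (not opp) -> no flip
Dir S: first cell '.' (not opp) -> no flip
Dir SE: opp run (4,2), next='.' -> no flip
All flips: (3,2)

Answer: ......
.W....
.BWB..
.BBBB.
..W...
......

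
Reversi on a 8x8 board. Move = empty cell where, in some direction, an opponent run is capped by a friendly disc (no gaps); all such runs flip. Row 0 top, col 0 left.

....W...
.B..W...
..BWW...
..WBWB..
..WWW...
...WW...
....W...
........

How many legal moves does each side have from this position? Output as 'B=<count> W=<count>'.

-- B to move --
(0,3): no bracket -> illegal
(0,5): no bracket -> illegal
(1,2): no bracket -> illegal
(1,3): flips 2 -> legal
(1,5): flips 1 -> legal
(2,1): no bracket -> illegal
(2,5): flips 2 -> legal
(3,1): flips 1 -> legal
(4,1): no bracket -> illegal
(4,5): no bracket -> illegal
(5,1): flips 1 -> legal
(5,2): flips 2 -> legal
(5,5): flips 1 -> legal
(6,2): flips 2 -> legal
(6,3): flips 2 -> legal
(6,5): no bracket -> illegal
(7,3): no bracket -> illegal
(7,4): no bracket -> illegal
(7,5): no bracket -> illegal
B mobility = 9
-- W to move --
(0,0): flips 3 -> legal
(0,1): no bracket -> illegal
(0,2): no bracket -> illegal
(1,0): no bracket -> illegal
(1,2): flips 1 -> legal
(1,3): no bracket -> illegal
(2,0): no bracket -> illegal
(2,1): flips 1 -> legal
(2,5): no bracket -> illegal
(2,6): flips 1 -> legal
(3,1): no bracket -> illegal
(3,6): flips 1 -> legal
(4,5): no bracket -> illegal
(4,6): flips 1 -> legal
W mobility = 6

Answer: B=9 W=6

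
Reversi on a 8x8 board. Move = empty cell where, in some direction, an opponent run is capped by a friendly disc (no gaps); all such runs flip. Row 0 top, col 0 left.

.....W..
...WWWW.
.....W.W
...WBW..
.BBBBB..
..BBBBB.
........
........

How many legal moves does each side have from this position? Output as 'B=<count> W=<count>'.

Answer: B=7 W=6

Derivation:
-- B to move --
(0,2): no bracket -> illegal
(0,3): no bracket -> illegal
(0,4): no bracket -> illegal
(0,6): no bracket -> illegal
(0,7): flips 2 -> legal
(1,2): no bracket -> illegal
(1,7): no bracket -> illegal
(2,2): flips 1 -> legal
(2,3): flips 1 -> legal
(2,4): flips 1 -> legal
(2,6): flips 1 -> legal
(3,2): flips 1 -> legal
(3,6): flips 1 -> legal
(3,7): no bracket -> illegal
(4,6): no bracket -> illegal
B mobility = 7
-- W to move --
(2,3): no bracket -> illegal
(2,4): no bracket -> illegal
(3,0): no bracket -> illegal
(3,1): no bracket -> illegal
(3,2): no bracket -> illegal
(3,6): no bracket -> illegal
(4,0): no bracket -> illegal
(4,6): no bracket -> illegal
(4,7): no bracket -> illegal
(5,0): no bracket -> illegal
(5,1): flips 1 -> legal
(5,7): no bracket -> illegal
(6,1): flips 3 -> legal
(6,2): flips 2 -> legal
(6,3): flips 2 -> legal
(6,4): no bracket -> illegal
(6,5): flips 2 -> legal
(6,6): flips 2 -> legal
(6,7): no bracket -> illegal
W mobility = 6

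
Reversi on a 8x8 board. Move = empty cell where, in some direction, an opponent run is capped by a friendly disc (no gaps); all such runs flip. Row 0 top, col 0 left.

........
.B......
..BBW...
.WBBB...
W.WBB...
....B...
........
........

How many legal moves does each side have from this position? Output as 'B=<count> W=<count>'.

-- B to move --
(1,3): no bracket -> illegal
(1,4): flips 1 -> legal
(1,5): flips 1 -> legal
(2,0): no bracket -> illegal
(2,1): no bracket -> illegal
(2,5): flips 1 -> legal
(3,0): flips 1 -> legal
(3,5): no bracket -> illegal
(4,1): flips 1 -> legal
(5,0): no bracket -> illegal
(5,1): flips 1 -> legal
(5,2): flips 1 -> legal
(5,3): no bracket -> illegal
B mobility = 7
-- W to move --
(0,0): no bracket -> illegal
(0,1): no bracket -> illegal
(0,2): no bracket -> illegal
(1,0): no bracket -> illegal
(1,2): flips 2 -> legal
(1,3): flips 1 -> legal
(1,4): no bracket -> illegal
(2,0): no bracket -> illegal
(2,1): flips 2 -> legal
(2,5): no bracket -> illegal
(3,5): flips 3 -> legal
(4,1): no bracket -> illegal
(4,5): flips 2 -> legal
(5,2): no bracket -> illegal
(5,3): no bracket -> illegal
(5,5): no bracket -> illegal
(6,3): no bracket -> illegal
(6,4): flips 3 -> legal
(6,5): no bracket -> illegal
W mobility = 6

Answer: B=7 W=6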